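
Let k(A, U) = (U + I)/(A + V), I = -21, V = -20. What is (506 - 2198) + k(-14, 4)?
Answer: -3383/2 ≈ -1691.5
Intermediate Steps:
k(A, U) = (-21 + U)/(-20 + A) (k(A, U) = (U - 21)/(A - 20) = (-21 + U)/(-20 + A))
(506 - 2198) + k(-14, 4) = (506 - 2198) + (-21 + 4)/(-20 - 14) = -1692 - 17/(-34) = -1692 - 1/34*(-17) = -1692 + 1/2 = -3383/2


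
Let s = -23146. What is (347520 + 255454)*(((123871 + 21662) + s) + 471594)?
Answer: 358155099494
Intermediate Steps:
(347520 + 255454)*(((123871 + 21662) + s) + 471594) = (347520 + 255454)*(((123871 + 21662) - 23146) + 471594) = 602974*((145533 - 23146) + 471594) = 602974*(122387 + 471594) = 602974*593981 = 358155099494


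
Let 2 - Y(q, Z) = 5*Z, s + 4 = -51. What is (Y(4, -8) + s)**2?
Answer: 169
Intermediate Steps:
s = -55 (s = -4 - 51 = -55)
Y(q, Z) = 2 - 5*Z
(Y(4, -8) + s)**2 = ((2 - 5*(-8)) - 55)**2 = ((2 + 40) - 55)**2 = (42 - 55)**2 = (-13)**2 = 169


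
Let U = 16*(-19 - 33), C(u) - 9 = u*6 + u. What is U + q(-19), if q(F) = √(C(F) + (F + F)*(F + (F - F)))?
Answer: -832 + √598 ≈ -807.55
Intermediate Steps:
C(u) = 9 + 7*u (C(u) = 9 + (u*6 + u) = 9 + (6*u + u) = 9 + 7*u)
U = -832 (U = 16*(-52) = -832)
q(F) = √(9 + 2*F² + 7*F) (q(F) = √((9 + 7*F) + (F + F)*(F + (F - F))) = √((9 + 7*F) + (2*F)*(F + 0)) = √((9 + 7*F) + (2*F)*F) = √((9 + 7*F) + 2*F²) = √(9 + 2*F² + 7*F))
U + q(-19) = -832 + √(9 + 2*(-19)² + 7*(-19)) = -832 + √(9 + 2*361 - 133) = -832 + √(9 + 722 - 133) = -832 + √598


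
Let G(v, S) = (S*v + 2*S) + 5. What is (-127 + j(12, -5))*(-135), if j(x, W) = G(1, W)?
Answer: 18495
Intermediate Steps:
G(v, S) = 5 + 2*S + S*v (G(v, S) = (2*S + S*v) + 5 = 5 + 2*S + S*v)
j(x, W) = 5 + 3*W (j(x, W) = 5 + 2*W + W*1 = 5 + 2*W + W = 5 + 3*W)
(-127 + j(12, -5))*(-135) = (-127 + (5 + 3*(-5)))*(-135) = (-127 + (5 - 15))*(-135) = (-127 - 10)*(-135) = -137*(-135) = 18495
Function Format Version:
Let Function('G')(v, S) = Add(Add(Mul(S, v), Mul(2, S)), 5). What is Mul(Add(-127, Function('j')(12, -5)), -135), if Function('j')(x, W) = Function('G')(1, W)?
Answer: 18495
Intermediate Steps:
Function('G')(v, S) = Add(5, Mul(2, S), Mul(S, v)) (Function('G')(v, S) = Add(Add(Mul(2, S), Mul(S, v)), 5) = Add(5, Mul(2, S), Mul(S, v)))
Function('j')(x, W) = Add(5, Mul(3, W)) (Function('j')(x, W) = Add(5, Mul(2, W), Mul(W, 1)) = Add(5, Mul(2, W), W) = Add(5, Mul(3, W)))
Mul(Add(-127, Function('j')(12, -5)), -135) = Mul(Add(-127, Add(5, Mul(3, -5))), -135) = Mul(Add(-127, Add(5, -15)), -135) = Mul(Add(-127, -10), -135) = Mul(-137, -135) = 18495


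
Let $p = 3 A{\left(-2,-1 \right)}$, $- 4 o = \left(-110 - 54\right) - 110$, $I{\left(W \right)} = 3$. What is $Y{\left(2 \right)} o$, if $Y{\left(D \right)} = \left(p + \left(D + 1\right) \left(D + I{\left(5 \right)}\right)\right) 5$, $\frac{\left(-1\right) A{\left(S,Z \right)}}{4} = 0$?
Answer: $\frac{10275}{2} \approx 5137.5$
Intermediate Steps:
$A{\left(S,Z \right)} = 0$ ($A{\left(S,Z \right)} = \left(-4\right) 0 = 0$)
$o = \frac{137}{2}$ ($o = - \frac{\left(-110 - 54\right) - 110}{4} = - \frac{-164 - 110}{4} = \left(- \frac{1}{4}\right) \left(-274\right) = \frac{137}{2} \approx 68.5$)
$p = 0$ ($p = 3 \cdot 0 = 0$)
$Y{\left(D \right)} = 5 \left(1 + D\right) \left(3 + D\right)$ ($Y{\left(D \right)} = \left(0 + \left(D + 1\right) \left(D + 3\right)\right) 5 = \left(0 + \left(1 + D\right) \left(3 + D\right)\right) 5 = \left(1 + D\right) \left(3 + D\right) 5 = 5 \left(1 + D\right) \left(3 + D\right)$)
$Y{\left(2 \right)} o = \left(15 + 5 \cdot 2^{2} + 20 \cdot 2\right) \frac{137}{2} = \left(15 + 5 \cdot 4 + 40\right) \frac{137}{2} = \left(15 + 20 + 40\right) \frac{137}{2} = 75 \cdot \frac{137}{2} = \frac{10275}{2}$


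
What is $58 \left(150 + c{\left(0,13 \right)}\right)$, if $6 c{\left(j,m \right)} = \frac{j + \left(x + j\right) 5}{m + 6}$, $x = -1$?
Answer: $\frac{495755}{57} \approx 8697.5$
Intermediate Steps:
$c{\left(j,m \right)} = \frac{-5 + 6 j}{6 \left(6 + m\right)}$ ($c{\left(j,m \right)} = \frac{\left(j + \left(-1 + j\right) 5\right) \frac{1}{m + 6}}{6} = \frac{\left(j + \left(-5 + 5 j\right)\right) \frac{1}{6 + m}}{6} = \frac{\left(-5 + 6 j\right) \frac{1}{6 + m}}{6} = \frac{\frac{1}{6 + m} \left(-5 + 6 j\right)}{6} = \frac{-5 + 6 j}{6 \left(6 + m\right)}$)
$58 \left(150 + c{\left(0,13 \right)}\right) = 58 \left(150 + \frac{- \frac{5}{6} + 0}{6 + 13}\right) = 58 \left(150 + \frac{1}{19} \left(- \frac{5}{6}\right)\right) = 58 \left(150 - \frac{5}{114}\right) = 58 \cdot \frac{17095}{114} = \frac{495755}{57}$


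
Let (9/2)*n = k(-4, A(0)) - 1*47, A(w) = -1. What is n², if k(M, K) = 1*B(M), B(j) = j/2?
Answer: 9604/81 ≈ 118.57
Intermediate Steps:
B(j) = j/2 (B(j) = j*(½) = j/2)
k(M, K) = M/2 (k(M, K) = 1*(M/2) = M/2)
n = -98/9 (n = 2*((½)*(-4) - 1*47)/9 = 2*(-2 - 47)/9 = (2/9)*(-49) = -98/9 ≈ -10.889)
n² = (-98/9)² = 9604/81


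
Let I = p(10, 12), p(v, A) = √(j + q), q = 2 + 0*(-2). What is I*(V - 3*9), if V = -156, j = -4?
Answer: -183*I*√2 ≈ -258.8*I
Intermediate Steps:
q = 2 (q = 2 + 0 = 2)
p(v, A) = I*√2 (p(v, A) = √(-4 + 2) = √(-2) = I*√2)
I = I*√2 ≈ 1.4142*I
I*(V - 3*9) = (I*√2)*(-156 - 3*9) = (I*√2)*(-156 - 27) = (I*√2)*(-183) = -183*I*√2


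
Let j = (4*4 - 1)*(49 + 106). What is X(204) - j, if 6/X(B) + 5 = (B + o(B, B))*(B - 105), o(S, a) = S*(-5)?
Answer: -187834431/80789 ≈ -2325.0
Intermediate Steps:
o(S, a) = -5*S
j = 2325 (j = (16 - 1)*155 = 15*155 = 2325)
X(B) = 6/(-5 - 4*B*(-105 + B)) (X(B) = 6/(-5 + (B - 5*B)*(B - 105)) = 6/(-5 + (-4*B)*(-105 + B)) = 6/(-5 - 4*B*(-105 + B)))
X(204) - j = -6/(5 - 420*204 + 4*204²) - 1*2325 = -6/(5 - 85680 + 4*41616) - 2325 = -6/(5 - 85680 + 166464) - 2325 = -6/80789 - 2325 = -187834431/80789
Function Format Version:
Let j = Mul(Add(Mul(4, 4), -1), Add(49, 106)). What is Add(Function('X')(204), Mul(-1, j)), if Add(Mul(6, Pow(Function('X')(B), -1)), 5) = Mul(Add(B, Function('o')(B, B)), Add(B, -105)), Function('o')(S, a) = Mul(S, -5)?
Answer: Rational(-187834431, 80789) ≈ -2325.0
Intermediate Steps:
Function('o')(S, a) = Mul(-5, S)
j = 2325 (j = Mul(Add(16, -1), 155) = Mul(15, 155) = 2325)
Function('X')(B) = Mul(6, Pow(Add(-5, Mul(-4, B, Add(-105, B))), -1)) (Function('X')(B) = Mul(6, Pow(Add(-5, Mul(Add(B, Mul(-5, B)), Add(B, -105))), -1)) = Mul(6, Pow(Add(-5, Mul(Mul(-4, B), Add(-105, B))), -1)) = Mul(6, Pow(Add(-5, Mul(-4, B, Add(-105, B))), -1)))
Add(Function('X')(204), Mul(-1, j)) = Add(Mul(-6, Pow(Add(5, Mul(-420, 204), Mul(4, Pow(204, 2))), -1)), Mul(-1, 2325)) = Add(Mul(-6, Pow(Add(5, -85680, Mul(4, 41616)), -1)), -2325) = Add(Mul(-6, Pow(Add(5, -85680, 166464), -1)), -2325) = Add(Mul(-6, Pow(80789, -1)), -2325) = Add(Mul(-6, Rational(1, 80789)), -2325) = Add(Rational(-6, 80789), -2325) = Rational(-187834431, 80789)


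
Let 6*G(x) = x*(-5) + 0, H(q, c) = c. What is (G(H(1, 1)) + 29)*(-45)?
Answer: -2535/2 ≈ -1267.5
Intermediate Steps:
G(x) = -5*x/6 (G(x) = (x*(-5) + 0)/6 = (-5*x + 0)/6 = (-5*x)/6 = -5*x/6)
(G(H(1, 1)) + 29)*(-45) = (-⅚*1 + 29)*(-45) = (-⅚ + 29)*(-45) = (169/6)*(-45) = -2535/2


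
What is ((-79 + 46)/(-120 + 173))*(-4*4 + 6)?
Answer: 330/53 ≈ 6.2264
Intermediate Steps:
((-79 + 46)/(-120 + 173))*(-4*4 + 6) = (-33/53)*(-16 + 6) = -33*1/53*(-10) = -33/53*(-10) = 330/53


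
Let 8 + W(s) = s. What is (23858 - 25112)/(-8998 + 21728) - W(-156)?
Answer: 54907/335 ≈ 163.90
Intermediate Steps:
W(s) = -8 + s
(23858 - 25112)/(-8998 + 21728) - W(-156) = (23858 - 25112)/(-8998 + 21728) - (-8 - 156) = -1254/12730 - 1*(-164) = -1254*1/12730 + 164 = -33/335 + 164 = 54907/335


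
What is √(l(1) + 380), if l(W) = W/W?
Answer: √381 ≈ 19.519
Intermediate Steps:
l(W) = 1
√(l(1) + 380) = √(1 + 380) = √381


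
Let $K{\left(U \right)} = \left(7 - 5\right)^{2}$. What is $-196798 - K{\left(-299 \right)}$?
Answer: $-196802$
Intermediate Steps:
$K{\left(U \right)} = 4$ ($K{\left(U \right)} = 2^{2} = 4$)
$-196798 - K{\left(-299 \right)} = -196798 - 4 = -196802$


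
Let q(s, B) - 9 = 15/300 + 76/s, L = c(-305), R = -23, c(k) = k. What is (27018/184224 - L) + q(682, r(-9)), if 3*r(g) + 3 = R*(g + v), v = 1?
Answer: 866006809/2755280 ≈ 314.31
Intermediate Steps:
r(g) = -26/3 - 23*g/3 (r(g) = -1 + (-23*(g + 1))/3 = -1 + (-23*(1 + g))/3 = -1 + (-23 - 23*g)/3 = -1 + (-23/3 - 23*g/3) = -26/3 - 23*g/3)
L = -305
q(s, B) = 181/20 + 76/s (q(s, B) = 9 + (15/300 + 76/s) = 9 + (15*(1/300) + 76/s) = 9 + (1/20 + 76/s) = 181/20 + 76/s)
(27018/184224 - L) + q(682, r(-9)) = (27018/184224 - 1*(-305)) + (181/20 + 76/682) = (27018*(1/184224) + 305) + (181/20 + 76*(1/682)) = (237/1616 + 305) + (181/20 + 38/341) = 493117/1616 + 62481/6820 = 866006809/2755280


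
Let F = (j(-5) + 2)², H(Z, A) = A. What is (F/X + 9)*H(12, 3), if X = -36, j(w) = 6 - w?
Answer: 155/12 ≈ 12.917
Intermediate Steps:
F = 169 (F = ((6 - 1*(-5)) + 2)² = ((6 + 5) + 2)² = (11 + 2)² = 13² = 169)
(F/X + 9)*H(12, 3) = (169/(-36) + 9)*3 = (169*(-1/36) + 9)*3 = (-169/36 + 9)*3 = (155/36)*3 = 155/12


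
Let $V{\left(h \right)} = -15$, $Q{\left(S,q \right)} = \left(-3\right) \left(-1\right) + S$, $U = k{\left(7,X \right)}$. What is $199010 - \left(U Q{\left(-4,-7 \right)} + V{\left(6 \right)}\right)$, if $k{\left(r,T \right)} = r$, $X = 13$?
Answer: $199032$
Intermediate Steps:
$U = 7$
$Q{\left(S,q \right)} = 3 + S$
$199010 - \left(U Q{\left(-4,-7 \right)} + V{\left(6 \right)}\right) = 199010 - \left(7 \left(3 - 4\right) - 15\right) = 199010 - \left(7 \left(-1\right) - 15\right) = 199010 - \left(-7 - 15\right) = 199010 - -22 = 199010 + 22 = 199032$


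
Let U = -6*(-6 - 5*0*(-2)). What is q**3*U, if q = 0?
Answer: 0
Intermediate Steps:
U = 36 (U = -6*(-6 + 0*(-2)) = -6*(-6 + 0) = -6*(-6) = 36)
q**3*U = 0**3*36 = 0*36 = 0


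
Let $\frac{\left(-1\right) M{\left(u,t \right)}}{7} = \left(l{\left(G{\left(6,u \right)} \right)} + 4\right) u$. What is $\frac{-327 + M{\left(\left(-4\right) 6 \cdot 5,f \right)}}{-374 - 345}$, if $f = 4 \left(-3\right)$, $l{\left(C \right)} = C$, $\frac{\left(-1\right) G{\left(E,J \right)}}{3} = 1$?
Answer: $- \frac{513}{719} \approx -0.71349$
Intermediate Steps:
$G{\left(E,J \right)} = -3$ ($G{\left(E,J \right)} = \left(-3\right) 1 = -3$)
$f = -12$
$M{\left(u,t \right)} = - 7 u$ ($M{\left(u,t \right)} = - 7 \left(-3 + 4\right) u = - 7 \cdot 1 u = - 7 u$)
$\frac{-327 + M{\left(\left(-4\right) 6 \cdot 5,f \right)}}{-374 - 345} = \frac{-327 - 7 \left(-4\right) 6 \cdot 5}{-374 - 345} = \frac{-327 - 7 \left(\left(-24\right) 5\right)}{-719} = \left(-327 - -840\right) \left(- \frac{1}{719}\right) = \left(-327 + 840\right) \left(- \frac{1}{719}\right) = 513 \left(- \frac{1}{719}\right) = - \frac{513}{719}$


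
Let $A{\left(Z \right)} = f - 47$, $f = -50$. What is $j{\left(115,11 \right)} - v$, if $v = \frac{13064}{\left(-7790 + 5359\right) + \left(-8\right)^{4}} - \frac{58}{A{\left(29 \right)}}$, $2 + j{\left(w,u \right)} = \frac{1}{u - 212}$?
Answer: $- \frac{113068631}{10820835} \approx -10.449$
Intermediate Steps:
$j{\left(w,u \right)} = -2 + \frac{1}{-212 + u}$ ($j{\left(w,u \right)} = -2 + \frac{1}{u - 212} = -2 + \frac{1}{-212 + u}$)
$A{\left(Z \right)} = -97$ ($A{\left(Z \right)} = -50 - 47 = -97$)
$v = \frac{1363778}{161505}$ ($v = \frac{13064}{\left(-7790 + 5359\right) + \left(-8\right)^{4}} - \frac{58}{-97} = \frac{13064}{-2431 + 4096} - - \frac{58}{97} = \frac{13064}{1665} + \frac{58}{97} = \frac{1363778}{161505} \approx 8.4442$)
$j{\left(115,11 \right)} - v = \frac{425 - 22}{-212 + 11} - \frac{1363778}{161505} = \frac{425 - 22}{-201} - \frac{1363778}{161505} = \left(- \frac{1}{201}\right) 403 - \frac{1363778}{161505} = - \frac{403}{201} - \frac{1363778}{161505} = - \frac{113068631}{10820835}$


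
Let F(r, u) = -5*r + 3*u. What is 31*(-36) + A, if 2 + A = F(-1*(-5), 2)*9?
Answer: -1289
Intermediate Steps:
A = -173 (A = -2 + (-(-5)*(-5) + 3*2)*9 = -2 + (-5*5 + 6)*9 = -2 + (-25 + 6)*9 = -2 - 19*9 = -2 - 171 = -173)
31*(-36) + A = 31*(-36) - 173 = -1116 - 173 = -1289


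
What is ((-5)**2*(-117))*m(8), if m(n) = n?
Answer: -23400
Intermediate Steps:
((-5)**2*(-117))*m(8) = ((-5)**2*(-117))*8 = (25*(-117))*8 = -2925*8 = -23400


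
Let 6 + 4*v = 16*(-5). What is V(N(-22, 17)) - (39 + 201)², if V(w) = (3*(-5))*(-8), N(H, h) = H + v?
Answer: -57480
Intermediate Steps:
v = -43/2 (v = -3/2 + (16*(-5))/4 = -3/2 + (¼)*(-80) = -3/2 - 20 = -43/2 ≈ -21.500)
N(H, h) = -43/2 + H (N(H, h) = H - 43/2 = -43/2 + H)
V(w) = 120 (V(w) = -15*(-8) = 120)
V(N(-22, 17)) - (39 + 201)² = 120 - (39 + 201)² = 120 - 1*240² = 120 - 1*57600 = 120 - 57600 = -57480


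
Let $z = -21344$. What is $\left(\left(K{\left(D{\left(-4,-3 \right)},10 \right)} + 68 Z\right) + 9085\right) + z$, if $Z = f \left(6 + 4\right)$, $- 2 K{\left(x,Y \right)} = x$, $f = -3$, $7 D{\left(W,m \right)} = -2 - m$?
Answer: $- \frac{200187}{14} \approx -14299.0$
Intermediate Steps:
$D{\left(W,m \right)} = - \frac{2}{7} - \frac{m}{7}$ ($D{\left(W,m \right)} = \frac{-2 - m}{7} = - \frac{2}{7} - \frac{m}{7}$)
$K{\left(x,Y \right)} = - \frac{x}{2}$
$Z = -30$ ($Z = - 3 \left(6 + 4\right) = \left(-3\right) 10 = -30$)
$\left(\left(K{\left(D{\left(-4,-3 \right)},10 \right)} + 68 Z\right) + 9085\right) + z = \left(\left(- \frac{- \frac{2}{7} - - \frac{3}{7}}{2} + 68 \left(-30\right)\right) + 9085\right) - 21344 = \left(\left(- \frac{- \frac{2}{7} + \frac{3}{7}}{2} - 2040\right) + 9085\right) - 21344 = \left(\left(\left(- \frac{1}{2}\right) \frac{1}{7} - 2040\right) + 9085\right) - 21344 = \left(\left(- \frac{1}{14} - 2040\right) + 9085\right) - 21344 = \left(- \frac{28561}{14} + 9085\right) - 21344 = \frac{98629}{14} - 21344 = - \frac{200187}{14}$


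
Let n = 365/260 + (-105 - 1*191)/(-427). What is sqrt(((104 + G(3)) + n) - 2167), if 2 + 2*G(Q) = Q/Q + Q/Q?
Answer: I*sqrt(254015364239)/11102 ≈ 45.397*I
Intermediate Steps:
G(Q) = 0 (G(Q) = -1 + (Q/Q + Q/Q)/2 = -1 + (1 + 1)/2 = -1 + (1/2)*2 = -1 + 1 = 0)
n = 46563/22204 (n = 365*(1/260) + (-105 - 191)*(-1/427) = 73/52 - 296*(-1/427) = 73/52 + 296/427 = 46563/22204 ≈ 2.0971)
sqrt(((104 + G(3)) + n) - 2167) = sqrt(((104 + 0) + 46563/22204) - 2167) = sqrt((104 + 46563/22204) - 2167) = sqrt(2355779/22204 - 2167) = sqrt(-45760289/22204) = I*sqrt(254015364239)/11102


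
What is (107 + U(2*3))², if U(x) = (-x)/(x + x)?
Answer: 45369/4 ≈ 11342.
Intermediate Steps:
U(x) = -½ (U(x) = (-x)/((2*x)) = (-x)*(1/(2*x)) = -½)
(107 + U(2*3))² = (107 - ½)² = (213/2)² = 45369/4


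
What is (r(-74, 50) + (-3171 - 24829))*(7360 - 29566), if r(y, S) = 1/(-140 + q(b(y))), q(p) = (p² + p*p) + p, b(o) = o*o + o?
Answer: 18145823427468897/29184235 ≈ 6.2177e+8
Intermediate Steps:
b(o) = o + o² (b(o) = o² + o = o + o²)
q(p) = p + 2*p² (q(p) = (p² + p²) + p = 2*p² + p = p + 2*p²)
r(y, S) = 1/(-140 + y*(1 + y)*(1 + 2*y*(1 + y))) (r(y, S) = 1/(-140 + (y*(1 + y))*(1 + 2*(y*(1 + y)))) = 1/(-140 + (y*(1 + y))*(1 + 2*y*(1 + y))) = 1/(-140 + y*(1 + y)*(1 + 2*y*(1 + y))))
(r(-74, 50) + (-3171 - 24829))*(7360 - 29566) = (1/(-140 - 74*(1 - 74)*(1 + 2*(-74)*(1 - 74))) + (-3171 - 24829))*(7360 - 29566) = (1/(-140 - 74*(-73)*(1 + 2*(-74)*(-73))) - 28000)*(-22206) = (1/(-140 - 74*(-73)*(1 + 10804)) - 28000)*(-22206) = (1/(-140 - 74*(-73)*10805) - 28000)*(-22206) = (1/(-140 + 58368610) - 28000)*(-22206) = (1/58368470 - 28000)*(-22206) = -1634317159999/58368470*(-22206) = 18145823427468897/29184235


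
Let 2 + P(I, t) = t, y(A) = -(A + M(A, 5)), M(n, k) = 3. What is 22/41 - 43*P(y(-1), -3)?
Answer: 8837/41 ≈ 215.54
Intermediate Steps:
y(A) = -3 - A (y(A) = -(A + 3) = -(3 + A) = -3 - A)
P(I, t) = -2 + t
22/41 - 43*P(y(-1), -3) = 22/41 - 43*(-2 - 3) = 22*(1/41) - 43*(-5) = 22/41 + 215 = 8837/41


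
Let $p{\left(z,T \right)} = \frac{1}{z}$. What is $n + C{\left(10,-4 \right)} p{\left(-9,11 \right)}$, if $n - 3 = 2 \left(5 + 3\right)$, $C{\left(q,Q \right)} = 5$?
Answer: $\frac{166}{9} \approx 18.444$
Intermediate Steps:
$n = 19$ ($n = 3 + 2 \left(5 + 3\right) = 3 + 2 \cdot 8 = 3 + 16 = 19$)
$n + C{\left(10,-4 \right)} p{\left(-9,11 \right)} = 19 + \frac{5}{-9} = 19 + 5 \left(- \frac{1}{9}\right) = 19 - \frac{5}{9} = \frac{166}{9}$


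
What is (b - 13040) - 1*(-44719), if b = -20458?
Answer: 11221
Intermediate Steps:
(b - 13040) - 1*(-44719) = (-20458 - 13040) - 1*(-44719) = -33498 + 44719 = 11221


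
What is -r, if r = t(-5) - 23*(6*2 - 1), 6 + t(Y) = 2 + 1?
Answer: 256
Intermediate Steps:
t(Y) = -3 (t(Y) = -6 + (2 + 1) = -6 + 3 = -3)
r = -256 (r = -3 - 23*(6*2 - 1) = -3 - 23*(12 - 1) = -3 - 23*11 = -3 - 253 = -256)
-r = -1*(-256) = 256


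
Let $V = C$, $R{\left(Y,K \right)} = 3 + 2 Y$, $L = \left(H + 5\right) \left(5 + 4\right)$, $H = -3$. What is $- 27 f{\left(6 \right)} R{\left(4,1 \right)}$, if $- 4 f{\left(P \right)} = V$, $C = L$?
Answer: $\frac{2673}{2} \approx 1336.5$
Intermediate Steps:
$L = 18$ ($L = \left(-3 + 5\right) \left(5 + 4\right) = 2 \cdot 9 = 18$)
$C = 18$
$V = 18$
$f{\left(P \right)} = - \frac{9}{2}$ ($f{\left(P \right)} = \left(- \frac{1}{4}\right) 18 = - \frac{9}{2}$)
$- 27 f{\left(6 \right)} R{\left(4,1 \right)} = \left(-27\right) \left(- \frac{9}{2}\right) \left(3 + 2 \cdot 4\right) = \frac{243 \left(3 + 8\right)}{2} = \frac{243}{2} \cdot 11 = \frac{2673}{2}$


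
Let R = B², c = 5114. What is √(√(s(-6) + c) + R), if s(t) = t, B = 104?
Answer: √(10816 + 2*√1277) ≈ 104.34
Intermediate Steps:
R = 10816 (R = 104² = 10816)
√(√(s(-6) + c) + R) = √(√(-6 + 5114) + 10816) = √(√5108 + 10816) = √(2*√1277 + 10816) = √(10816 + 2*√1277)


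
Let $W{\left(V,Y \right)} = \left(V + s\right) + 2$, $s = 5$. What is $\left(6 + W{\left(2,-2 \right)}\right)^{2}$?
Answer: $225$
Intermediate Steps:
$W{\left(V,Y \right)} = 7 + V$ ($W{\left(V,Y \right)} = \left(V + 5\right) + 2 = \left(5 + V\right) + 2 = 7 + V$)
$\left(6 + W{\left(2,-2 \right)}\right)^{2} = \left(6 + \left(7 + 2\right)\right)^{2} = \left(6 + 9\right)^{2} = 15^{2} = 225$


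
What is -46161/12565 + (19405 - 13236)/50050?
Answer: -63795559/17967950 ≈ -3.5505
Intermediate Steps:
-46161/12565 + (19405 - 13236)/50050 = -46161*1/12565 + 6169*(1/50050) = -46161/12565 + 6169/50050 = -63795559/17967950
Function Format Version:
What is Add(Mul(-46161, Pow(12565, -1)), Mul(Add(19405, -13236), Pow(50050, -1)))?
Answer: Rational(-63795559, 17967950) ≈ -3.5505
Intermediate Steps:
Add(Mul(-46161, Pow(12565, -1)), Mul(Add(19405, -13236), Pow(50050, -1))) = Add(Mul(-46161, Rational(1, 12565)), Mul(6169, Rational(1, 50050))) = Add(Rational(-46161, 12565), Rational(6169, 50050)) = Rational(-63795559, 17967950)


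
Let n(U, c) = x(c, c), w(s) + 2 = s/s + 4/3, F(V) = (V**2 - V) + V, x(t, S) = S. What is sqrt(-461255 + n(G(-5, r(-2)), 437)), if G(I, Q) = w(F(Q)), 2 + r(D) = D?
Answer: 3*I*sqrt(51202) ≈ 678.84*I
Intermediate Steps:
r(D) = -2 + D
F(V) = V**2
w(s) = 1/3 (w(s) = -2 + (s/s + 4/3) = -2 + (1 + 4*(1/3)) = -2 + (1 + 4/3) = -2 + 7/3 = 1/3)
G(I, Q) = 1/3
n(U, c) = c
sqrt(-461255 + n(G(-5, r(-2)), 437)) = sqrt(-461255 + 437) = sqrt(-460818) = 3*I*sqrt(51202)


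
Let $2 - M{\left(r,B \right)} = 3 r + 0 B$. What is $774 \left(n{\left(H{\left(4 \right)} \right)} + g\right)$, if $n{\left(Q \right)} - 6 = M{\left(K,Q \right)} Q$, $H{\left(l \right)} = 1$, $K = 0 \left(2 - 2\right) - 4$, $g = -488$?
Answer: $-362232$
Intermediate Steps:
$K = -4$ ($K = 0 \cdot 0 - 4 = 0 - 4 = -4$)
$M{\left(r,B \right)} = 2 - 3 r$ ($M{\left(r,B \right)} = 2 - \left(3 r + 0 B\right) = 2 - \left(3 r + 0\right) = 2 - 3 r$)
$n{\left(Q \right)} = 6 + 14 Q$ ($n{\left(Q \right)} = 6 + \left(2 - -12\right) Q = 6 + \left(2 + 12\right) Q = 6 + 14 Q$)
$774 \left(n{\left(H{\left(4 \right)} \right)} + g\right) = 774 \left(\left(6 + 14 \cdot 1\right) - 488\right) = 774 \left(\left(6 + 14\right) - 488\right) = 774 \left(20 - 488\right) = 774 \left(-468\right) = -362232$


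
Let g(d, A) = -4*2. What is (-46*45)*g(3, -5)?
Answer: 16560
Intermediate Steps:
g(d, A) = -8
(-46*45)*g(3, -5) = -46*45*(-8) = -2070*(-8) = 16560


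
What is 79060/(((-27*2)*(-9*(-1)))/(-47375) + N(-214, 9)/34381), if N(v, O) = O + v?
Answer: 128772918117500/6997291 ≈ 1.8403e+7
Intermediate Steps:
79060/(((-27*2)*(-9*(-1)))/(-47375) + N(-214, 9)/34381) = 79060/(((-27*2)*(-9*(-1)))/(-47375) + (9 - 214)/34381) = 79060/(-54*9*(-1/47375) - 205*1/34381) = 79060/(-486*(-1/47375) - 205/34381) = 79060/(486/47375 - 205/34381) = 79060/(6997291/1628799875) = 79060*(1628799875/6997291) = 128772918117500/6997291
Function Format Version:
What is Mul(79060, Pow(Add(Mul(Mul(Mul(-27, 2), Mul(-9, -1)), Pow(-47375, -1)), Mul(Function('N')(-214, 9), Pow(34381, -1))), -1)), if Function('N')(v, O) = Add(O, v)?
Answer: Rational(128772918117500, 6997291) ≈ 1.8403e+7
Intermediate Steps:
Mul(79060, Pow(Add(Mul(Mul(Mul(-27, 2), Mul(-9, -1)), Pow(-47375, -1)), Mul(Function('N')(-214, 9), Pow(34381, -1))), -1)) = Mul(79060, Pow(Add(Mul(Mul(Mul(-27, 2), Mul(-9, -1)), Pow(-47375, -1)), Mul(Add(9, -214), Pow(34381, -1))), -1)) = Mul(79060, Pow(Add(Mul(Mul(-54, 9), Rational(-1, 47375)), Mul(-205, Rational(1, 34381))), -1)) = Mul(79060, Pow(Add(Mul(-486, Rational(-1, 47375)), Rational(-205, 34381)), -1)) = Mul(79060, Pow(Add(Rational(486, 47375), Rational(-205, 34381)), -1)) = Mul(79060, Pow(Rational(6997291, 1628799875), -1)) = Mul(79060, Rational(1628799875, 6997291)) = Rational(128772918117500, 6997291)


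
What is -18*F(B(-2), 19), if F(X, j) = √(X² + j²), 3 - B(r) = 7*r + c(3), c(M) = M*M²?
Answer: -18*√461 ≈ -386.48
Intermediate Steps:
c(M) = M³
B(r) = -24 - 7*r (B(r) = 3 - (7*r + 3³) = 3 - (7*r + 27) = 3 - (27 + 7*r) = 3 + (-27 - 7*r) = -24 - 7*r)
-18*F(B(-2), 19) = -18*√((-24 - 7*(-2))² + 19²) = -18*√((-24 + 14)² + 361) = -18*√((-10)² + 361) = -18*√(100 + 361) = -18*√461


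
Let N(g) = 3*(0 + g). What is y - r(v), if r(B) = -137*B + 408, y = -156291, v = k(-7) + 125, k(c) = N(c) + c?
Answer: -143410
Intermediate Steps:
N(g) = 3*g
k(c) = 4*c (k(c) = 3*c + c = 4*c)
v = 97 (v = 4*(-7) + 125 = -28 + 125 = 97)
r(B) = 408 - 137*B
y - r(v) = -156291 - (408 - 137*97) = -156291 - (408 - 13289) = -156291 - 1*(-12881) = -156291 + 12881 = -143410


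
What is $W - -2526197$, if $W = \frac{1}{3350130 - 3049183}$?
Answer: $\frac{760251408560}{300947} \approx 2.5262 \cdot 10^{6}$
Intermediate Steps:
$W = \frac{1}{300947} \approx 3.3228 \cdot 10^{-6}$
$W - -2526197 = \frac{1}{300947} - -2526197 = \frac{1}{300947} + 2526197 = \frac{760251408560}{300947}$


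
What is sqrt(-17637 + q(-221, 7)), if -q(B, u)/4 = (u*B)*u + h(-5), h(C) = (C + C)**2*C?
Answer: sqrt(27679) ≈ 166.37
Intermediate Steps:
h(C) = 4*C**3 (h(C) = (2*C)**2*C = (4*C**2)*C = 4*C**3)
q(B, u) = 2000 - 4*B*u**2 (q(B, u) = -4*((u*B)*u + 4*(-5)**3) = -4*((B*u)*u + 4*(-125)) = -4*(B*u**2 - 500) = -4*(-500 + B*u**2) = 2000 - 4*B*u**2)
sqrt(-17637 + q(-221, 7)) = sqrt(-17637 + (2000 - 4*(-221)*7**2)) = sqrt(-17637 + (2000 - 4*(-221)*49)) = sqrt(-17637 + (2000 + 43316)) = sqrt(-17637 + 45316) = sqrt(27679)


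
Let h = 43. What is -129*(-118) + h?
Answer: 15265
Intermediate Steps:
-129*(-118) + h = -129*(-118) + 43 = 15222 + 43 = 15265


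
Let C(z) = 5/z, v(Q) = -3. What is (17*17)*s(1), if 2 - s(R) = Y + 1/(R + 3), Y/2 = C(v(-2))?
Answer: 17629/12 ≈ 1469.1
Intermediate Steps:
Y = -10/3 (Y = 2*(5/(-3)) = 2*(5*(-⅓)) = 2*(-5/3) = -10/3 ≈ -3.3333)
s(R) = 16/3 - 1/(3 + R) (s(R) = 2 - (-10/3 + 1/(R + 3)) = 2 - (-10/3 + 1/(3 + R)) = 2 + (10/3 - 1/(3 + R)) = 16/3 - 1/(3 + R))
(17*17)*s(1) = (17*17)*((45 + 16*1)/(3*(3 + 1))) = 289*((⅓)*(45 + 16)/4) = 289*((⅓)*(¼)*61) = 289*(61/12) = 17629/12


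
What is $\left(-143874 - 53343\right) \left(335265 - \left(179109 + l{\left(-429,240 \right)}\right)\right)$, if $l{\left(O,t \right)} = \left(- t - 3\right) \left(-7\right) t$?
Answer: $49715250228$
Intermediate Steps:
$l{\left(O,t \right)} = t \left(21 + 7 t\right)$ ($l{\left(O,t \right)} = \left(-3 - t\right) \left(-7\right) t = \left(21 + 7 t\right) t = t \left(21 + 7 t\right)$)
$\left(-143874 - 53343\right) \left(335265 - \left(179109 + l{\left(-429,240 \right)}\right)\right) = \left(-143874 - 53343\right) \left(335265 - \left(179109 + 7 \cdot 240 \left(3 + 240\right)\right)\right) = - 197217 \left(335265 - \left(179109 + 7 \cdot 240 \cdot 243\right)\right) = - 197217 \left(335265 - 587349\right) = \left(-197217\right) \left(-252084\right) = 49715250228$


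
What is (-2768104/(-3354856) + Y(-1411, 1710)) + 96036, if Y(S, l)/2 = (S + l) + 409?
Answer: 40867524377/419357 ≈ 97453.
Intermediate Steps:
Y(S, l) = 818 + 2*S + 2*l (Y(S, l) = 2*((S + l) + 409) = 2*(409 + S + l) = 818 + 2*S + 2*l)
(-2768104/(-3354856) + Y(-1411, 1710)) + 96036 = (-2768104/(-3354856) + (818 + 2*(-1411) + 2*1710)) + 96036 = (-2768104*(-1/3354856) + (818 - 2822 + 3420)) + 96036 = (346013/419357 + 1416) + 96036 = 594155525/419357 + 96036 = 40867524377/419357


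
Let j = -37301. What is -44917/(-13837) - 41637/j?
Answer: 2251580186/516133937 ≈ 4.3624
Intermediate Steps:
-44917/(-13837) - 41637/j = -44917/(-13837) - 41637/(-37301) = -44917*(-1/13837) - 41637*(-1/37301) = 44917/13837 + 41637/37301 = 2251580186/516133937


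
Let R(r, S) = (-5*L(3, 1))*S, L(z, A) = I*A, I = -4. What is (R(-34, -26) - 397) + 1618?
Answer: 701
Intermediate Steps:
L(z, A) = -4*A
R(r, S) = 20*S (R(r, S) = (-(-20))*S = (-5*(-4))*S = 20*S)
(R(-34, -26) - 397) + 1618 = (20*(-26) - 397) + 1618 = (-520 - 397) + 1618 = -917 + 1618 = 701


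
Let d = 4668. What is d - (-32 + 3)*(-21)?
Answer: 4059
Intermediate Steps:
d - (-32 + 3)*(-21) = 4668 - (-32 + 3)*(-21) = 4668 - (-29)*(-21) = 4668 - 1*609 = 4668 - 609 = 4059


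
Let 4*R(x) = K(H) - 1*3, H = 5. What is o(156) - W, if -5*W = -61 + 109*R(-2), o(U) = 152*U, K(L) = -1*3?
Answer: 236671/10 ≈ 23667.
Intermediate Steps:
K(L) = -3
R(x) = -3/2 (R(x) = (-3 - 1*3)/4 = (-3 - 3)/4 = (¼)*(-6) = -3/2)
W = 449/10 (W = -(-61 + 109*(-3/2))/5 = -(-61 - 327/2)/5 = -⅕*(-449/2) = 449/10 ≈ 44.900)
o(156) - W = 152*156 - 1*449/10 = 23712 - 449/10 = 236671/10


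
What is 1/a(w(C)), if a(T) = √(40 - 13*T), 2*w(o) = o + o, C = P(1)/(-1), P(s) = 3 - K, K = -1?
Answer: √23/46 ≈ 0.10426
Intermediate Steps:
P(s) = 4 (P(s) = 3 - 1*(-1) = 3 + 1 = 4)
C = -4 (C = 4/(-1) = 4*(-1) = -4)
w(o) = o (w(o) = (o + o)/2 = (2*o)/2 = o)
1/a(w(C)) = 1/(√(40 - 13*(-4))) = 1/(√(40 + 52)) = 1/(√92) = 1/(2*√23) = √23/46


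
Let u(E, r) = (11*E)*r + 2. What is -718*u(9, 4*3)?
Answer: -854420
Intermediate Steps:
u(E, r) = 2 + 11*E*r (u(E, r) = 11*E*r + 2 = 2 + 11*E*r)
-718*u(9, 4*3) = -718*(2 + 11*9*(4*3)) = -718*(2 + 11*9*12) = -718*(2 + 1188) = -718*1190 = -854420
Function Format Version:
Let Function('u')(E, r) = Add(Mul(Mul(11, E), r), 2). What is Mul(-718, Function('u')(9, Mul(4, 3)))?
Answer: -854420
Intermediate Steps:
Function('u')(E, r) = Add(2, Mul(11, E, r)) (Function('u')(E, r) = Add(Mul(11, E, r), 2) = Add(2, Mul(11, E, r)))
Mul(-718, Function('u')(9, Mul(4, 3))) = Mul(-718, Add(2, Mul(11, 9, Mul(4, 3)))) = Mul(-718, Add(2, Mul(11, 9, 12))) = Mul(-718, Add(2, 1188)) = Mul(-718, 1190) = -854420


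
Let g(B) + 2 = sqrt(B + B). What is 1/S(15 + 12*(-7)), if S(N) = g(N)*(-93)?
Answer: 1/6603 + I*sqrt(138)/13206 ≈ 0.00015145 + 0.00088955*I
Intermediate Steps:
g(B) = -2 + sqrt(2)*sqrt(B) (g(B) = -2 + sqrt(B + B) = -2 + sqrt(2*B) = -2 + sqrt(2)*sqrt(B))
S(N) = 186 - 93*sqrt(2)*sqrt(N) (S(N) = (-2 + sqrt(2)*sqrt(N))*(-93) = 186 - 93*sqrt(2)*sqrt(N))
1/S(15 + 12*(-7)) = 1/(186 - 93*sqrt(2)*sqrt(15 + 12*(-7))) = 1/(186 - 93*sqrt(2)*sqrt(15 - 84)) = 1/(186 - 93*sqrt(2)*sqrt(-69)) = 1/(186 - 93*sqrt(2)*I*sqrt(69)) = 1/(186 - 93*I*sqrt(138))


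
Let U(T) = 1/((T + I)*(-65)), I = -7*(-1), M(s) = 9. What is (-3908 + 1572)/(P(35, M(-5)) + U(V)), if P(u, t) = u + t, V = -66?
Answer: -8958560/168741 ≈ -53.091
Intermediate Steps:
I = 7
P(u, t) = t + u
U(T) = -1/(65*(7 + T)) (U(T) = 1/((T + 7)*(-65)) = -1/65/(7 + T) = -1/(65*(7 + T)))
(-3908 + 1572)/(P(35, M(-5)) + U(V)) = (-3908 + 1572)/((9 + 35) - 1/(455 + 65*(-66))) = -2336/(44 - 1/(455 - 4290)) = -2336/(44 - 1/(-3835)) = -2336/(44 - 1*(-1/3835)) = -2336/(44 + 1/3835) = -2336/168741/3835 = -2336*3835/168741 = -8958560/168741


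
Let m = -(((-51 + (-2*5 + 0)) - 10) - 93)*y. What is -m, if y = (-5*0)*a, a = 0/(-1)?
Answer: 0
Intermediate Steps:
a = 0 (a = 0*(-1) = 0)
y = 0 (y = -5*0*0 = 0*0 = 0)
m = 0 (m = -(((-51 + (-2*5 + 0)) - 10) - 93)*0 = -(((-51 + (-10 + 0)) - 10) - 93)*0 = -(((-51 - 10) - 10) - 93)*0 = -((-61 - 10) - 93)*0 = -(-71 - 93)*0 = -(-164)*0 = -1*0 = 0)
-m = -1*0 = 0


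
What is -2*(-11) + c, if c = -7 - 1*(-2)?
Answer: 17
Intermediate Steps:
c = -5 (c = -7 + 2 = -5)
-2*(-11) + c = -2*(-11) - 5 = 22 - 5 = 17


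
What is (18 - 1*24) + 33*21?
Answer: 687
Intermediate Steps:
(18 - 1*24) + 33*21 = (18 - 24) + 693 = -6 + 693 = 687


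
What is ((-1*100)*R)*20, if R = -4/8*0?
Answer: 0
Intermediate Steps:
R = 0 (R = -4*⅛*0 = -½*0 = 0)
((-1*100)*R)*20 = (-1*100*0)*20 = -100*0*20 = 0*20 = 0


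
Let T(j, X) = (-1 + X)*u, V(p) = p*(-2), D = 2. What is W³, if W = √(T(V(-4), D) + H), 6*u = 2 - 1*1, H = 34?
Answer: 205*√1230/36 ≈ 199.71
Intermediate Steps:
u = ⅙ (u = (2 - 1*1)/6 = (2 - 1)/6 = (⅙)*1 = ⅙ ≈ 0.16667)
V(p) = -2*p
T(j, X) = -⅙ + X/6 (T(j, X) = (-1 + X)*(⅙) = -⅙ + X/6)
W = √1230/6 (W = √((-⅙ + (⅙)*2) + 34) = √((-⅙ + ⅓) + 34) = √(⅙ + 34) = √(205/6) = √1230/6 ≈ 5.8452)
W³ = (√1230/6)³ = 205*√1230/36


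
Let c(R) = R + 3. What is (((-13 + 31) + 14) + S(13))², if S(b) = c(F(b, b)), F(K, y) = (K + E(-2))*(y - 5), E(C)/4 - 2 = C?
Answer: 19321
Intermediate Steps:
E(C) = 8 + 4*C
F(K, y) = K*(-5 + y) (F(K, y) = (K + (8 + 4*(-2)))*(y - 5) = (K + (8 - 8))*(-5 + y) = (K + 0)*(-5 + y) = K*(-5 + y))
c(R) = 3 + R
S(b) = 3 + b*(-5 + b)
(((-13 + 31) + 14) + S(13))² = (((-13 + 31) + 14) + (3 + 13² - 5*13))² = ((18 + 14) + (3 + 169 - 65))² = (32 + 107)² = 139² = 19321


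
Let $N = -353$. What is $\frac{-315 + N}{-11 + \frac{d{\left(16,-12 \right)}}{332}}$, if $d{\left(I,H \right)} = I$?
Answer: $\frac{55444}{909} \approx 60.995$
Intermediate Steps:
$\frac{-315 + N}{-11 + \frac{d{\left(16,-12 \right)}}{332}} = \frac{-315 - 353}{-11 + \frac{16}{332}} = - \frac{668}{-11 + 16 \cdot \frac{1}{332}} = - \frac{668}{-11 + \frac{4}{83}} = - \frac{668}{- \frac{909}{83}} = \left(-668\right) \left(- \frac{83}{909}\right) = \frac{55444}{909}$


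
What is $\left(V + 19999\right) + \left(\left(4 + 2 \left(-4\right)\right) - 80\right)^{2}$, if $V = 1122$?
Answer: $28177$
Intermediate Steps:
$\left(V + 19999\right) + \left(\left(4 + 2 \left(-4\right)\right) - 80\right)^{2} = \left(1122 + 19999\right) + \left(\left(4 + 2 \left(-4\right)\right) - 80\right)^{2} = 21121 + \left(\left(4 - 8\right) - 80\right)^{2} = 21121 + \left(-4 - 80\right)^{2} = 21121 + \left(-84\right)^{2} = 21121 + 7056 = 28177$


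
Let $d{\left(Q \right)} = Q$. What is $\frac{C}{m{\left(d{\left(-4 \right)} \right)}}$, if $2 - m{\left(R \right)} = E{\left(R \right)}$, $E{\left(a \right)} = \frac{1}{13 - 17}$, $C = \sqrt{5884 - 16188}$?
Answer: $\frac{32 i \sqrt{161}}{9} \approx 45.115 i$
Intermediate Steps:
$C = 8 i \sqrt{161}$ ($C = \sqrt{-10304} = 8 i \sqrt{161} \approx 101.51 i$)
$E{\left(a \right)} = - \frac{1}{4}$ ($E{\left(a \right)} = \frac{1}{-4} = - \frac{1}{4}$)
$m{\left(R \right)} = \frac{9}{4}$ ($m{\left(R \right)} = 2 - - \frac{1}{4} = 2 + \frac{1}{4} = \frac{9}{4}$)
$\frac{C}{m{\left(d{\left(-4 \right)} \right)}} = \frac{8 i \sqrt{161}}{\frac{9}{4}} = 8 i \sqrt{161} \cdot \frac{4}{9} = \frac{32 i \sqrt{161}}{9}$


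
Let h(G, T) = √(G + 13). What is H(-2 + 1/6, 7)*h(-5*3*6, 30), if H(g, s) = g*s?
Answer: -77*I*√77/6 ≈ -112.61*I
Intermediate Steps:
h(G, T) = √(13 + G)
H(-2 + 1/6, 7)*h(-5*3*6, 30) = ((-2 + 1/6)*7)*√(13 - 5*3*6) = ((-2 + ⅙)*7)*√(13 - 15*6) = (-11/6*7)*√(13 - 90) = -77*I*√77/6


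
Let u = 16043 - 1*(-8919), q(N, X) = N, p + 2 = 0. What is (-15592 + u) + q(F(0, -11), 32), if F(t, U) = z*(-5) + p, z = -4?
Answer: 9388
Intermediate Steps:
p = -2 (p = -2 + 0 = -2)
F(t, U) = 18 (F(t, U) = -4*(-5) - 2 = 20 - 2 = 18)
u = 24962 (u = 16043 + 8919 = 24962)
(-15592 + u) + q(F(0, -11), 32) = (-15592 + 24962) + 18 = 9370 + 18 = 9388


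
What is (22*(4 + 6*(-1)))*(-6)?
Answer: 264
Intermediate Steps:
(22*(4 + 6*(-1)))*(-6) = (22*(4 - 6))*(-6) = (22*(-2))*(-6) = -44*(-6) = 264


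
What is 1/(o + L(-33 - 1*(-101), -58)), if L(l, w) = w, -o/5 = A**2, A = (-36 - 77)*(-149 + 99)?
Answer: -1/159612558 ≈ -6.2652e-9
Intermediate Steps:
A = 5650 (A = -113*(-50) = 5650)
o = -159612500 (o = -5*5650**2 = -5*31922500 = -159612500)
1/(o + L(-33 - 1*(-101), -58)) = 1/(-159612500 - 58) = 1/(-159612558) = -1/159612558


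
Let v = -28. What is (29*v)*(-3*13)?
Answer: 31668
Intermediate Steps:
(29*v)*(-3*13) = (29*(-28))*(-3*13) = -812*(-39) = 31668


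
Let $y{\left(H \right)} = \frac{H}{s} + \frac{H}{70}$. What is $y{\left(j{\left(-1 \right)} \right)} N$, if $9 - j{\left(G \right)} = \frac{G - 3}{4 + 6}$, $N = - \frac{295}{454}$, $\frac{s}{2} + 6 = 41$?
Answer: $- \frac{2773}{15890} \approx -0.17451$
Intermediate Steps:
$s = 70$ ($s = -12 + 2 \cdot 41 = -12 + 82 = 70$)
$N = - \frac{295}{454}$ ($N = \left(-295\right) \frac{1}{454} = - \frac{295}{454} \approx -0.64978$)
$j{\left(G \right)} = \frac{93}{10} - \frac{G}{10}$ ($j{\left(G \right)} = 9 - \frac{G - 3}{4 + 6} = 9 - \frac{-3 + G}{10} = 9 - \left(-3 + G\right) \frac{1}{10} = 9 - \left(- \frac{3}{10} + \frac{G}{10}\right) = \frac{93}{10} - \frac{G}{10}$)
$y{\left(H \right)} = \frac{H}{35}$ ($y{\left(H \right)} = \frac{H}{70} + \frac{H}{70} = \frac{H}{35}$)
$y{\left(j{\left(-1 \right)} \right)} N = \frac{\frac{93}{10} - - \frac{1}{10}}{35} \left(- \frac{295}{454}\right) = \frac{\frac{93}{10} + \frac{1}{10}}{35} \left(- \frac{295}{454}\right) = \frac{1}{35} \cdot \frac{47}{5} \left(- \frac{295}{454}\right) = \frac{47}{175} \left(- \frac{295}{454}\right) = - \frac{2773}{15890}$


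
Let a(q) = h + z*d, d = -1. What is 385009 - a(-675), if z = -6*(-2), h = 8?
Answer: 385013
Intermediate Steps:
z = 12
a(q) = -4 (a(q) = 8 + 12*(-1) = 8 - 12 = -4)
385009 - a(-675) = 385009 - 1*(-4) = 385009 + 4 = 385013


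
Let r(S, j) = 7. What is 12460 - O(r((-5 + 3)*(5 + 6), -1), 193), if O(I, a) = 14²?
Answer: 12264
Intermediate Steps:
O(I, a) = 196
12460 - O(r((-5 + 3)*(5 + 6), -1), 193) = 12460 - 1*196 = 12460 - 196 = 12264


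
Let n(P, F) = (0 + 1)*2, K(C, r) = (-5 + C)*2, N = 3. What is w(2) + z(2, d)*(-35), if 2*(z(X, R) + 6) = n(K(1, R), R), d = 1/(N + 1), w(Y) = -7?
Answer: 168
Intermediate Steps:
d = ¼ (d = 1/(3 + 1) = 1/4 = ¼ ≈ 0.25000)
K(C, r) = -10 + 2*C
n(P, F) = 2 (n(P, F) = 1*2 = 2)
z(X, R) = -5 (z(X, R) = -6 + (½)*2 = -6 + 1 = -5)
w(2) + z(2, d)*(-35) = -7 - 5*(-35) = -7 + 175 = 168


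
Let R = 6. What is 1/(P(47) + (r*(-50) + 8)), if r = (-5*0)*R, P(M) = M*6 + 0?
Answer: 1/290 ≈ 0.0034483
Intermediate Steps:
P(M) = 6*M (P(M) = 6*M + 0 = 6*M)
r = 0 (r = -5*0*6 = 0*6 = 0)
1/(P(47) + (r*(-50) + 8)) = 1/(6*47 + (0*(-50) + 8)) = 1/(282 + (0 + 8)) = 1/(282 + 8) = 1/290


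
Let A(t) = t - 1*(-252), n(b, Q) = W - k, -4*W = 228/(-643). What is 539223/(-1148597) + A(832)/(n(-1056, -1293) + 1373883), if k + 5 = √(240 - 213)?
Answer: -210054777767518194100855/448190187873542957171563 + 672268074*√3/390206650264229279 ≈ -0.46867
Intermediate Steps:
k = -5 + 3*√3 (k = -5 + √(240 - 213) = -5 + √27 = -5 + 3*√3 ≈ 0.19615)
W = 57/643 (W = -57/(-643) = -57*(-1)/643 = -¼*(-228/643) = 57/643 ≈ 0.088647)
n(b, Q) = 3272/643 - 3*√3 (n(b, Q) = 57/643 - (-5 + 3*√3) = 57/643 + (5 - 3*√3) = 3272/643 - 3*√3)
A(t) = 252 + t (A(t) = t + 252 = 252 + t)
539223/(-1148597) + A(832)/(n(-1056, -1293) + 1373883) = 539223/(-1148597) + (252 + 832)/((3272/643 - 3*√3) + 1373883) = 539223*(-1/1148597) + 1084/(883410041/643 - 3*√3) = -539223/1148597 + 1084/(883410041/643 - 3*√3)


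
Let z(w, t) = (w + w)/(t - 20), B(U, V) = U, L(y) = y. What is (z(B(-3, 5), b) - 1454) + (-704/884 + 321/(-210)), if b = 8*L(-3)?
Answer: -123899806/85085 ≈ -1456.2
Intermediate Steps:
b = -24 (b = 8*(-3) = -24)
z(w, t) = 2*w/(-20 + t) (z(w, t) = (2*w)/(-20 + t) = 2*w/(-20 + t))
(z(B(-3, 5), b) - 1454) + (-704/884 + 321/(-210)) = (2*(-3)/(-20 - 24) - 1454) + (-704/884 + 321/(-210)) = (2*(-3)/(-44) - 1454) + (-704*1/884 + 321*(-1/210)) = (2*(-3)*(-1/44) - 1454) + (-176/221 - 107/70) = (3/22 - 1454) - 35967/15470 = -31985/22 - 35967/15470 = -123899806/85085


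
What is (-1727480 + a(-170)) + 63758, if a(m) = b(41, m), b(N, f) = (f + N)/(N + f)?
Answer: -1663721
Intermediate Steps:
b(N, f) = 1 (b(N, f) = (N + f)/(N + f) = 1)
a(m) = 1
(-1727480 + a(-170)) + 63758 = (-1727480 + 1) + 63758 = -1727479 + 63758 = -1663721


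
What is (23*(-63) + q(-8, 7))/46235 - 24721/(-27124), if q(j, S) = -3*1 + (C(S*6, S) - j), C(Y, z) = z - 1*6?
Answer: 1103835503/1254078140 ≈ 0.88020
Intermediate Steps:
C(Y, z) = -6 + z (C(Y, z) = z - 6 = -6 + z)
q(j, S) = -9 + S - j (q(j, S) = -3*1 + ((-6 + S) - j) = -3 + (-6 + S - j) = -9 + S - j)
(23*(-63) + q(-8, 7))/46235 - 24721/(-27124) = (23*(-63) + (-9 + 7 - 1*(-8)))/46235 - 24721/(-27124) = (-1449 + (-9 + 7 + 8))*(1/46235) - 24721*(-1/27124) = (-1449 + 6)*(1/46235) + 24721/27124 = -1443*1/46235 + 24721/27124 = -1443/46235 + 24721/27124 = 1103835503/1254078140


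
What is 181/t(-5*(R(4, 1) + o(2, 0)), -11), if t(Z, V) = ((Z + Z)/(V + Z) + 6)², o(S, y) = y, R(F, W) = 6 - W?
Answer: 58644/17689 ≈ 3.3153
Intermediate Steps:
t(Z, V) = (6 + 2*Z/(V + Z))² (t(Z, V) = ((2*Z)/(V + Z) + 6)² = (2*Z/(V + Z) + 6)² = (6 + 2*Z/(V + Z))²)
181/t(-5*(R(4, 1) + o(2, 0)), -11) = 181/((4*(3*(-11) + 4*(-5*((6 - 1*1) + 0)))²/(-11 - 5*((6 - 1*1) + 0))²)) = 181/((4*(-33 + 4*(-5*((6 - 1) + 0)))²/(-11 - 5*((6 - 1) + 0))²)) = 181/((4*(-33 + 4*(-5*(5 + 0)))²/(-11 - 5*(5 + 0))²)) = 181/((4*(-33 + 4*(-5*5))²/(-11 - 5*5)²)) = 181/((4*(-33 + 4*(-25))²/(-11 - 25)²)) = 181/((4*(-33 - 100)²/(-36)²)) = 181/((4*(1/1296)*(-133)²)) = 181/((4*(1/1296)*17689)) = 181/(17689/324) = 181*(324/17689) = 58644/17689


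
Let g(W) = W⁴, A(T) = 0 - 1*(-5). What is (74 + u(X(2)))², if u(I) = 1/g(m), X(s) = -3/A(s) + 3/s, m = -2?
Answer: 1404225/256 ≈ 5485.3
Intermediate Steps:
A(T) = 5 (A(T) = 0 + 5 = 5)
X(s) = -⅗ + 3/s (X(s) = -3/5 + 3/s = -3*⅕ + 3/s = -⅗ + 3/s)
u(I) = 1/16 (u(I) = 1/((-2)⁴) = 1/16)
(74 + u(X(2)))² = (74 + 1/16)² = (1185/16)² = 1404225/256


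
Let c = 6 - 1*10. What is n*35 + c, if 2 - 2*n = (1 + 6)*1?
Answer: -183/2 ≈ -91.500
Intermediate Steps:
n = -5/2 (n = 1 - (1 + 6)/2 = 1 - 7/2 = -5/2 ≈ -2.5000)
c = -4 (c = 6 - 10 = -4)
n*35 + c = -5/2*35 - 4 = -175/2 - 4 = -183/2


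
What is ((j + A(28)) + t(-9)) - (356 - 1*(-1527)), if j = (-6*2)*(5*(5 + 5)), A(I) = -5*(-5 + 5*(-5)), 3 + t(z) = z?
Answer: -2345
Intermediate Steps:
t(z) = -3 + z
A(I) = 150 (A(I) = -5*(-5 - 25) = -5*(-30) = 150)
j = -600 (j = -60*10 = -12*50 = -600)
((j + A(28)) + t(-9)) - (356 - 1*(-1527)) = ((-600 + 150) + (-3 - 9)) - (356 - 1*(-1527)) = (-450 - 12) - (356 + 1527) = -462 - 1*1883 = -462 - 1883 = -2345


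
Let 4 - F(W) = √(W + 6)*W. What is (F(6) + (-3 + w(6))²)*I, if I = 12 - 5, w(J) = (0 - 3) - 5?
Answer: 875 - 84*√3 ≈ 729.51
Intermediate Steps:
w(J) = -8 (w(J) = -3 - 5 = -8)
I = 7
F(W) = 4 - W*√(6 + W) (F(W) = 4 - √(W + 6)*W = 4 - √(6 + W)*W = 4 - W*√(6 + W))
(F(6) + (-3 + w(6))²)*I = ((4 - 1*6*√(6 + 6)) + (-3 - 8)²)*7 = ((4 - 1*6*√12) + (-11)²)*7 = ((4 - 1*6*2*√3) + 121)*7 = ((4 - 12*√3) + 121)*7 = (125 - 12*√3)*7 = 875 - 84*√3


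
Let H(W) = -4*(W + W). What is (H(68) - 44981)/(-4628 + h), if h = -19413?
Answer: 45525/24041 ≈ 1.8936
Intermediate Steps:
H(W) = -8*W
(H(68) - 44981)/(-4628 + h) = (-8*68 - 44981)/(-4628 - 19413) = (-544 - 44981)/(-24041) = -45525*(-1/24041) = 45525/24041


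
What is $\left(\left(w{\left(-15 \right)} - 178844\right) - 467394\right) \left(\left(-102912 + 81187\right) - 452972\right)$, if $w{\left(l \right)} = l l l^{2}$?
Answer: $282735704261$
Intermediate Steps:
$w{\left(l \right)} = l^{4}$ ($w{\left(l \right)} = l^{2} l^{2} = l^{4}$)
$\left(\left(w{\left(-15 \right)} - 178844\right) - 467394\right) \left(\left(-102912 + 81187\right) - 452972\right) = \left(\left(\left(-15\right)^{4} - 178844\right) - 467394\right) \left(\left(-102912 + 81187\right) - 452972\right) = \left(\left(50625 - 178844\right) - 467394\right) \left(-21725 - 452972\right) = \left(-128219 - 467394\right) \left(-474697\right) = \left(-595613\right) \left(-474697\right) = 282735704261$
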